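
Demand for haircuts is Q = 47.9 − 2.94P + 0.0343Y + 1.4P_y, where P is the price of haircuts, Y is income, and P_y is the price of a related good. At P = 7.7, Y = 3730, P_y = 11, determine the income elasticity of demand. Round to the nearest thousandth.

Evaluating quantity at (P, Y, P_y) gives Q = 47.9 − 2.94(7.7) + 0.0343(3730) + 1.4(11) = 47.9 − 22.638 + 127.939 + 15.4 = 168.601.
∂Q/∂Y = +0.0343, so E_I = 0.0343·(3730/168.601) ≈ 0.759.
E_I ∈ (0,1): normal good (necessity).

0.759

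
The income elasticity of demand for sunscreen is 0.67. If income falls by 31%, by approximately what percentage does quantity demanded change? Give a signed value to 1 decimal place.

-20.8

%ΔQ ≈ E × %ΔI = (0.67) × (-31%) ≈ -20.8%.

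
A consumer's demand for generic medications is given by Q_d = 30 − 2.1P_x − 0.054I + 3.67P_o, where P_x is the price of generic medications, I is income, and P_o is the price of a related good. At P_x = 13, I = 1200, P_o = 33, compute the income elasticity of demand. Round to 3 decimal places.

-1.098

Substituting, Q_d = 30 − 2.1(13) − 0.054(1200) + 3.67(33) = 30 − 27.3 − 64.8 + 121.11 = 59.01.
∂Q_d/∂I = −0.054, so E_I = -0.054·(1200/59.01) ≈ -1.098.
E_I < 0: inferior good.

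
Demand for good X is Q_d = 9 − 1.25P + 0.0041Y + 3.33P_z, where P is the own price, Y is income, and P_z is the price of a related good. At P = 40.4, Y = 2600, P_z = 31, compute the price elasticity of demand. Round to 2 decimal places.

-0.70

Substituting, Q_d = 9 − 1.25(40.4) + 0.0041(2600) + 3.33(31) = 9 − 50.5 + 10.66 + 103.23 = 72.39.
∂Q_d/∂P = −1.25, so E_p = (−1.25)·(40.4/72.39) ≈ -0.70.
|E_p| < 1: demand is inelastic.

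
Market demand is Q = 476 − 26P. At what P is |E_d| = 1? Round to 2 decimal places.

For linear demand Q = a − bP, E = −bP/(a − bP). |E| = 1 ⇒ bP = a − bP ⇒ P = a/(2b).
P = 476/(2·26) ≈ 9.15.

9.15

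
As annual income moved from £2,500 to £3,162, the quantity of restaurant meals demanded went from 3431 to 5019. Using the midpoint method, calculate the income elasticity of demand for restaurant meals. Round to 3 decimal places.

1.607

%ΔQ = (5019 − 3431)/[(3431+5019)/2] = 1588/4225 ≈ 0.3759.
%ΔI = (3,162 − 2,500)/[(2,500+3,162)/2] = 662/2831 ≈ 0.2338.
E_I = %ΔQ/%ΔI ≈ 1.607.
E_I > 1: normal good (luxury).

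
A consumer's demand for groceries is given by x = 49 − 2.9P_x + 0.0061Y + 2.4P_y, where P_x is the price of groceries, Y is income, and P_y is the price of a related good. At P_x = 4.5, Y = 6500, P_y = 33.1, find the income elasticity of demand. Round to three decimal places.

Evaluating quantity at (P_x, Y, P_y) gives x = 49 − 2.9(4.5) + 0.0061(6500) + 2.4(33.1) = 49 − 13.05 + 39.65 + 79.44 = 155.04.
∂x/∂Y = +0.0061, so E_I = 0.0061·(6500/155.04) ≈ 0.256.
E_I ∈ (0,1): normal good (necessity).

0.256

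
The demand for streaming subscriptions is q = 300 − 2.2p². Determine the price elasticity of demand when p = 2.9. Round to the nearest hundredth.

At p = 2.9, q = 281.498.
dq/dp = −2·2.2·p = −12.76.
Point elasticity E = (dq/dp)·(p/q) = -12.76 × 2.9/281.498 ≈ -0.13.
|E| < 1, so demand is inelastic at this price.

-0.13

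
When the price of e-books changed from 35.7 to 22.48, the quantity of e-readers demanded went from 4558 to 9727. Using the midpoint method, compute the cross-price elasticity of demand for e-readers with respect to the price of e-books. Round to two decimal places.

-1.59

%ΔQ_x = (9727 − 4558)/[(4558+9727)/2] = 5169/7142.5 ≈ 0.7237.
%ΔP_y = (22.48 − 35.7)/[(35.7+22.48)/2] ≈ -0.4545.
E_xy = 0.7237/-0.4545 ≈ -1.59.
E_xy < 0, so e-readers and e-books are complements.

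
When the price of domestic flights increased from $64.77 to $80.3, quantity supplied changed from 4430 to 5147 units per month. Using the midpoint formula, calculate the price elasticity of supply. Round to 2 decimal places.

0.70

%Δq = (5147 − 4430)/[(4430 + 5147)/2] = 717/4788.5 ≈ 0.1497.
%Δp = (80.3 − 64.77)/[(64.77 + 80.3)/2] = 15.53/72.535 ≈ 0.2141.
Arc elasticity E = %Δq/%Δp ≈ 0.1497/0.2141 ≈ 0.70.
|E| < 1: supply is inelastic over this range.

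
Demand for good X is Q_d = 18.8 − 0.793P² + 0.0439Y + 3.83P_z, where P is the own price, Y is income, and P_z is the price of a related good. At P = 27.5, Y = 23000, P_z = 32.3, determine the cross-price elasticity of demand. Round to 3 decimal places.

0.224

At the given point, Q_d = 18.8 − 0.793(27.5)² + 0.0439(23000) + 3.83(32.3) = 18.8 − 599.7063 + 1009.7 + 123.709 = 552.5028.
∂Q_d/∂P_z = +3.83, so E_xy = 3.83·(32.3/552.5028) ≈ 0.224.
E_xy > 0: the goods are substitutes.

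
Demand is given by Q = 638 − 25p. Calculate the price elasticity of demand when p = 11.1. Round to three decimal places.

-0.770

At p = 11.1, Q = 360.5.
dQ/dp = −25.
Point elasticity E = (dQ/dp)·(p/Q) = -25 × 11.1/360.5 ≈ -0.770.
|E| < 1, so demand is inelastic at this price.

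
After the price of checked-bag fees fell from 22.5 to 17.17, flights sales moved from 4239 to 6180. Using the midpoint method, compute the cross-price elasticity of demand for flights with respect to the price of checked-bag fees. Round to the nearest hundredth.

-1.39

%ΔQ_x = (6180 − 4239)/[(4239+6180)/2] = 1941/5209.5 ≈ 0.3726.
%ΔP_y = (17.17 − 22.5)/[(22.5+17.17)/2] ≈ -0.2687.
E_xy = 0.3726/-0.2687 ≈ -1.39.
E_xy < 0, so flights and checked-bag fees are complements.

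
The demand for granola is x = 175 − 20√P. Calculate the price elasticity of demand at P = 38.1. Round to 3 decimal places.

At P = 38.1, x = 51.5496.
dx/dP = −20/(2√P) = −20/(2·6.1725).
Point elasticity E = (dx/dP)·(P/x) = -1.6201 × 38.1/51.5496 ≈ -1.197.
|E| > 1, so demand is elastic at this price.

-1.197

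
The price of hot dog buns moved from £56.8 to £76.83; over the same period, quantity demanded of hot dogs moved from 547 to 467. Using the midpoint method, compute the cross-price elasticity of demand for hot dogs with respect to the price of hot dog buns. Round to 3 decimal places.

%ΔQ_x = (467 − 547)/[(547+467)/2] = -80/507 ≈ -0.1578.
%ΔP_y = (76.83 − 56.8)/[(56.8+76.83)/2] ≈ 0.2998.
E_xy = -0.1578/0.2998 ≈ -0.526.
E_xy < 0, so hot dogs and hot dog buns are complements.

-0.526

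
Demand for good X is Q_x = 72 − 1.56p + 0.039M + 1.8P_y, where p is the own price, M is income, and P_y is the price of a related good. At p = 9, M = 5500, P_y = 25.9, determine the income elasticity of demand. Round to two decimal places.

0.67

At the given point, Q_x = 72 − 1.56(9) + 0.039(5500) + 1.8(25.9) = 72 − 14.04 + 214.5 + 46.62 = 319.08.
∂Q_x/∂M = +0.039, so E_I = 0.039·(5500/319.08) ≈ 0.67.
E_I ∈ (0,1): normal good (necessity).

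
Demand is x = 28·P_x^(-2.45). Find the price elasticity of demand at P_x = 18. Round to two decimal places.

For a Cobb–Douglas (constant-elasticity) form x = A·P_x^α·…, the elasticity with respect to P_x equals the exponent α at every point.
Here the exponent on P_x is -2.45, so the price elasticity of demand is -2.45.

-2.45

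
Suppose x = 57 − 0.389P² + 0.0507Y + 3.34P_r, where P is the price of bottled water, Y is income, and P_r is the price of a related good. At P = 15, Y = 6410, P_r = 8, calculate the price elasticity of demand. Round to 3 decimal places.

-0.545

At the given point, x = 57 − 0.389(15)² + 0.0507(6410) + 3.34(8) = 57 − 87.525 + 324.987 + 26.72 = 321.182.
∂x/∂P = −2·0.389·P = -11.67, so E_p = -11.67·(15/321.182) ≈ -0.545.
|E_p| < 1: demand is inelastic.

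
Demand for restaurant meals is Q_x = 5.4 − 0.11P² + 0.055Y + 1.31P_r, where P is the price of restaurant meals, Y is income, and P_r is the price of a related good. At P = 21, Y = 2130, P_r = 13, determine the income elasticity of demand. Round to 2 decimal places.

1.29

Evaluating quantity at (P, Y, P_r) gives Q_x = 5.4 − 0.11(21)² + 0.055(2130) + 1.31(13) = 5.4 − 48.51 + 117.15 + 17.03 = 91.07.
∂Q_x/∂Y = +0.055, so E_I = 0.055·(2130/91.07) ≈ 1.29.
E_I > 1: normal good (luxury).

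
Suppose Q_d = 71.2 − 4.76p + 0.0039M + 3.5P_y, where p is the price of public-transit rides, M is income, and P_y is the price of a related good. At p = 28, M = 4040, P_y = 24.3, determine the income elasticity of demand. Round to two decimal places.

First evaluate Q_d: 71.2 − 4.76(28) + 0.0039(4040) + 3.5(24.3) = 71.2 − 133.28 + 15.756 + 85.05 = 38.726.
∂Q_d/∂M = +0.0039, so E_I = 0.0039·(4040/38.726) ≈ 0.41.
E_I ∈ (0,1): normal good (necessity).

0.41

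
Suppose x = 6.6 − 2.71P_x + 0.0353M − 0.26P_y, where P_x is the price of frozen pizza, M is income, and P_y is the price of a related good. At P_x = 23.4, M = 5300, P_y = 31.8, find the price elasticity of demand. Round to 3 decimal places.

Substituting, x = 6.6 − 2.71(23.4) + 0.0353(5300) − 0.26(31.8) = 6.6 − 63.414 + 187.09 − 8.268 = 122.008.
∂x/∂P_x = −2.71, so E_p = (−2.71)·(23.4/122.008) ≈ -0.520.
|E_p| < 1: demand is inelastic.

-0.520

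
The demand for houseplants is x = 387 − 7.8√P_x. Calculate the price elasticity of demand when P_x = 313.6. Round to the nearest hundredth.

At P_x = 313.6, x = 248.8717.
dx/dP_x = −7.8/(2√P_x) = −7.8/(2·17.7088).
Point elasticity E = (dx/dP_x)·(P_x/x) = -0.2202 × 313.6/248.8717 ≈ -0.28.
|E| < 1, so demand is inelastic at this price.

-0.28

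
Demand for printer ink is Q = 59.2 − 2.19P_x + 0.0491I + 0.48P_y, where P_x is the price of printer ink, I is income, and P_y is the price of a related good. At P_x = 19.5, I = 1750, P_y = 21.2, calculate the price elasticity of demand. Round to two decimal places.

-0.38

At the given point, Q = 59.2 − 2.19(19.5) + 0.0491(1750) + 0.48(21.2) = 59.2 − 42.705 + 85.925 + 10.176 = 112.596.
∂Q/∂P_x = −2.19, so E_p = (−2.19)·(19.5/112.596) ≈ -0.38.
|E_p| < 1: demand is inelastic.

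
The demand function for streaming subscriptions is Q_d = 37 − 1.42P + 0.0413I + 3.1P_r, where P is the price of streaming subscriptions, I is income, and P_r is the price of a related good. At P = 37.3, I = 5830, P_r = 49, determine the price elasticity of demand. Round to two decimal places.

-0.14

Q_d = 37 − 1.42(37.3) + 0.0413(5830) + 3.1(49) = 37 − 52.966 + 240.779 + 151.9 = 376.713.
∂Q_d/∂P = −1.42, so E_p = (−1.42)·(37.3/376.713) ≈ -0.14.
|E_p| < 1: demand is inelastic.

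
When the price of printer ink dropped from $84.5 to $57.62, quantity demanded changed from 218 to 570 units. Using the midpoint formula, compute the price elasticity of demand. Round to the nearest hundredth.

-2.36

%Δq = (570 − 218)/[(218 + 570)/2] = 352/394 ≈ 0.8934.
%Δp = (57.62 − 84.5)/[(84.5 + 57.62)/2] = -26.88/71.06 ≈ -0.3783.
Arc elasticity E = %Δq/%Δp ≈ 0.8934/-0.3783 ≈ -2.36.
|E| > 1: demand is elastic over this range.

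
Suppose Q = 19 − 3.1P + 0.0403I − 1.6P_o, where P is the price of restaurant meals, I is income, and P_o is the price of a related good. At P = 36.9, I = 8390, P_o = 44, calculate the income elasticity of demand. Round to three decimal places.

1.962

Q = 19 − 3.1(36.9) + 0.0403(8390) − 1.6(44) = 19 − 114.39 + 338.117 − 70.4 = 172.327.
∂Q/∂I = +0.0403, so E_I = 0.0403·(8390/172.327) ≈ 1.962.
E_I > 1: normal good (luxury).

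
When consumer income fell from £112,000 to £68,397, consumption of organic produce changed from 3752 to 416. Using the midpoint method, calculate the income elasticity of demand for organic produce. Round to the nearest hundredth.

%ΔQ = (416 − 3752)/[(3752+416)/2] = -3336/2084 ≈ -1.6008.
%ΔM = (68,397 − 112,000)/[(112,000+68,397)/2] = -43603/90198.5 ≈ -0.4834.
E_I = %ΔQ/%ΔM ≈ 3.31.
E_I > 1: normal good (luxury).

3.31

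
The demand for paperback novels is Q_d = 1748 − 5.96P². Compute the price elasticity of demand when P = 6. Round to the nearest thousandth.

At P = 6, Q_d = 1533.44.
dQ_d/dP = −2·5.96·P = −71.52.
Point elasticity E = (dQ_d/dP)·(P/Q_d) = -71.52 × 6/1533.44 ≈ -0.280.
|E| < 1, so demand is inelastic at this price.

-0.280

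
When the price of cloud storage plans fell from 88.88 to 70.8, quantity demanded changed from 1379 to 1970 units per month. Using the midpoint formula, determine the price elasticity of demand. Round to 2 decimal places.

%Δq = (1970 − 1379)/[(1379 + 1970)/2] = 591/1674.5 ≈ 0.3529.
%Δp = (70.8 − 88.88)/[(88.88 + 70.8)/2] = -18.08/79.84 ≈ -0.2265.
Arc elasticity E = %Δq/%Δp ≈ 0.3529/-0.2265 ≈ -1.56.
|E| > 1: demand is elastic over this range.

-1.56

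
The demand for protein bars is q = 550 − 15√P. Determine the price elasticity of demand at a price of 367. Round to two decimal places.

At P = 367, q = 262.6413.
dq/dP = −15/(2√P) = −15/(2·19.1572).
Point elasticity E = (dq/dP)·(P/q) = -0.3915 × 367/262.6413 ≈ -0.55.
|E| < 1, so demand is inelastic at this price.

-0.55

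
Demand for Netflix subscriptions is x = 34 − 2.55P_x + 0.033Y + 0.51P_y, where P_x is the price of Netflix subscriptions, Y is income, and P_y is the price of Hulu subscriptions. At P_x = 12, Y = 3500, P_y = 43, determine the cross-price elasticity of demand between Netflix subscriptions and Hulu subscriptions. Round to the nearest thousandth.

First evaluate x: 34 − 2.55(12) + 0.033(3500) + 0.51(43) = 34 − 30.6 + 115.5 + 21.93 = 140.83.
∂x/∂P_y = +0.51, so E_xy = 0.51·(43/140.83) ≈ 0.156.
E_xy > 0: the goods are substitutes.

0.156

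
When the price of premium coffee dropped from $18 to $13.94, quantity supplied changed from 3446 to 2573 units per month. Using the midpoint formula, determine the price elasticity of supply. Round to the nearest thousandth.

1.141

%Δq = (2573 − 3446)/[(3446 + 2573)/2] = -873/3009.5 ≈ -0.2901.
%Δp = (13.94 − 18)/[(18 + 13.94)/2] = -4.06/15.97 ≈ -0.2542.
Arc elasticity E = %Δq/%Δp ≈ -0.2901/-0.2542 ≈ 1.141.
|E| > 1: supply is elastic over this range.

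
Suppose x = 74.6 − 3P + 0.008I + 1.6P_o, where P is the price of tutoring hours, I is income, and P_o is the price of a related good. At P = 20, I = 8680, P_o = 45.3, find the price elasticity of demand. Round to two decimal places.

-0.38

Evaluating quantity at (P, I, P_o) gives x = 74.6 − 3(20) + 0.008(8680) + 1.6(45.3) = 74.6 − 60 + 69.44 + 72.48 = 156.52.
∂x/∂P = −3, so E_p = (−3)·(20/156.52) ≈ -0.38.
|E_p| < 1: demand is inelastic.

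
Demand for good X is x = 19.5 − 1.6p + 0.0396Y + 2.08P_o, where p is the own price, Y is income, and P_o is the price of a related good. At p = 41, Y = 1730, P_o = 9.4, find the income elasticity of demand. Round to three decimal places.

1.633

First evaluate x: 19.5 − 1.6(41) + 0.0396(1730) + 2.08(9.4) = 19.5 − 65.6 + 68.508 + 19.552 = 41.96.
∂x/∂Y = +0.0396, so E_I = 0.0396·(1730/41.96) ≈ 1.633.
E_I > 1: normal good (luxury).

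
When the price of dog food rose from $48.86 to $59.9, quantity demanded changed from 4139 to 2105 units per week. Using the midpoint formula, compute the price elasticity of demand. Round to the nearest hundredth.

%Δq = (2105 − 4139)/[(4139 + 2105)/2] = -2034/3122 ≈ -0.6515.
%ΔP = (59.9 − 48.86)/[(48.86 + 59.9)/2] = 11.04/54.38 ≈ 0.2030.
Arc elasticity E = %Δq/%ΔP ≈ -0.6515/0.2030 ≈ -3.21.
|E| > 1: demand is elastic over this range.

-3.21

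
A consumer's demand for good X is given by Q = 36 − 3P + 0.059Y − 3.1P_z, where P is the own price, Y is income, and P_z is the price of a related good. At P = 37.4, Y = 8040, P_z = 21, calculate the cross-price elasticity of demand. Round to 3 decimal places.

-0.195

At the given point, Q = 36 − 3(37.4) + 0.059(8040) − 3.1(21) = 36 − 112.2 + 474.36 − 65.1 = 333.06.
∂Q/∂P_z = −3.1, so E_xy = -3.1·(21/333.06) ≈ -0.195.
E_xy < 0: the goods are complements.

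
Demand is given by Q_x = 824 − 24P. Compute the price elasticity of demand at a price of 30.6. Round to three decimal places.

-8.196

At P = 30.6, Q_x = 89.6.
dQ_x/dP = −24.
Point elasticity E = (dQ_x/dP)·(P/Q_x) = -24 × 30.6/89.6 ≈ -8.196.
|E| > 1, so demand is elastic at this price.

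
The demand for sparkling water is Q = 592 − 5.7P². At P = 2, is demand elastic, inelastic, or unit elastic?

At P = 2, Q = 569.2.
dQ/dP = −2·5.7·P = −22.8.
Point elasticity E = (dQ/dP)·(P/Q) = -22.8 × 2/569.2 ≈ -0.080.
|E| ≈ 0.080 < 1, so demand is inelastic.

inelastic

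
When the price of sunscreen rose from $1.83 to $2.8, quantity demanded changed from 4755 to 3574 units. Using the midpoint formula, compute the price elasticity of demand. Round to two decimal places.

-0.68

%Δq = (3574 − 4755)/[(4755 + 3574)/2] = -1181/4164.5 ≈ -0.2836.
%Δp = (2.8 − 1.83)/[(1.83 + 2.8)/2] = 0.97/2.315 ≈ 0.4190.
Arc elasticity E = %Δq/%Δp ≈ -0.2836/0.4190 ≈ -0.68.
|E| < 1: demand is inelastic over this range.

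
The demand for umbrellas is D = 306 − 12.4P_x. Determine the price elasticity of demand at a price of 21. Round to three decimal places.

-5.711

At P_x = 21, D = 45.6.
dD/dP_x = −12.4.
Point elasticity E = (dD/dP_x)·(P_x/D) = -12.4 × 21/45.6 ≈ -5.711.
|E| > 1, so demand is elastic at this price.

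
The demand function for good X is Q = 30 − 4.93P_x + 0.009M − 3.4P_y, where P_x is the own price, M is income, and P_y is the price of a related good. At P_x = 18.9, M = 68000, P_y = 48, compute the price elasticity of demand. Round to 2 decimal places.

Substituting, Q = 30 − 4.93(18.9) + 0.009(68000) − 3.4(48) = 30 − 93.177 + 612 − 163.2 = 385.623.
∂Q/∂P_x = −4.93, so E_p = (−4.93)·(18.9/385.623) ≈ -0.24.
|E_p| < 1: demand is inelastic.

-0.24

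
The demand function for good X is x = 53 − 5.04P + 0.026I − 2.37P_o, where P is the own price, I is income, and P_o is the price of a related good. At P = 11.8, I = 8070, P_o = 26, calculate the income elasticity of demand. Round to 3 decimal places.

1.480

At the given point, x = 53 − 5.04(11.8) + 0.026(8070) − 2.37(26) = 53 − 59.472 + 209.82 − 61.62 = 141.728.
∂x/∂I = +0.026, so E_I = 0.026·(8070/141.728) ≈ 1.480.
E_I > 1: normal good (luxury).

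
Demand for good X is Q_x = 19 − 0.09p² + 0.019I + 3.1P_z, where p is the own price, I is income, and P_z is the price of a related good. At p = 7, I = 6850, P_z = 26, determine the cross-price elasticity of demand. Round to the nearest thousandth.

0.358

First evaluate Q_x: 19 − 0.09(7)² + 0.019(6850) + 3.1(26) = 19 − 4.41 + 130.15 + 80.6 = 225.34.
∂Q_x/∂P_z = +3.1, so E_xy = 3.1·(26/225.34) ≈ 0.358.
E_xy > 0: the goods are substitutes.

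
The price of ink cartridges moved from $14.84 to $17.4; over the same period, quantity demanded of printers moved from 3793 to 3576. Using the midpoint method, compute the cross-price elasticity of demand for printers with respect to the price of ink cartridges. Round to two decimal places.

-0.37

%ΔQ_x = (3576 − 3793)/[(3793+3576)/2] = -217/3684.5 ≈ -0.0589.
%ΔP_y = (17.4 − 14.84)/[(14.84+17.4)/2] ≈ 0.1588.
E_xy = -0.0589/0.1588 ≈ -0.37.
E_xy < 0, so printers and ink cartridges are complements.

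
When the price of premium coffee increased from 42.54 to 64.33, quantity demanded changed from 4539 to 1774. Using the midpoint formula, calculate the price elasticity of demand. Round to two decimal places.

-2.15

%Δq = (1774 − 4539)/[(4539 + 1774)/2] = -2765/3156.5 ≈ -0.8760.
%ΔP = (64.33 − 42.54)/[(42.54 + 64.33)/2] = 21.79/53.435 ≈ 0.4078.
Arc elasticity E = %Δq/%ΔP ≈ -0.8760/0.4078 ≈ -2.15.
|E| > 1: demand is elastic over this range.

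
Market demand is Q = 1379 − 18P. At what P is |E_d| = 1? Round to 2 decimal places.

38.31

For linear demand Q = a − bP, E = −bP/(a − bP). |E| = 1 ⇒ bP = a − bP ⇒ P = a/(2b).
P = 1379/(2·18) ≈ 38.31.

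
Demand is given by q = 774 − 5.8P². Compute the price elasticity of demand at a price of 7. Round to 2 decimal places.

At P = 7, q = 489.8.
dq/dP = −2·5.8·P = −81.2.
Point elasticity E = (dq/dP)·(P/q) = -81.2 × 7/489.8 ≈ -1.16.
|E| > 1, so demand is elastic at this price.

-1.16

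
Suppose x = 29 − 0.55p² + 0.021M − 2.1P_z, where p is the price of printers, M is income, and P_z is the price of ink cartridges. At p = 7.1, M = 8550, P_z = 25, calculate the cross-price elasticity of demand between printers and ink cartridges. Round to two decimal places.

-0.41

Evaluating quantity at (p, M, P_z) gives x = 29 − 0.55(7.1)² + 0.021(8550) − 2.1(25) = 29 − 27.7255 + 179.55 − 52.5 = 128.3245.
∂x/∂P_z = −2.1, so E_xy = -2.1·(25/128.3245) ≈ -0.41.
E_xy < 0: the goods are complements.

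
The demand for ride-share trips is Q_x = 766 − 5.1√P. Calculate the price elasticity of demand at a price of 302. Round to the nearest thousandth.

At P = 302, Q_x = 677.3714.
dQ_x/dP = −5.1/(2√P) = −5.1/(2·17.3781).
Point elasticity E = (dQ_x/dP)·(P/Q_x) = -0.1467 × 302/677.3714 ≈ -0.065.
|E| < 1, so demand is inelastic at this price.

-0.065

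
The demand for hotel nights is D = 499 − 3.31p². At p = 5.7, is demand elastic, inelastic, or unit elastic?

At p = 5.7, D = 391.4581.
dD/dp = −2·3.31·p = −37.734.
Point elasticity E = (dD/dp)·(p/D) = -37.734 × 5.7/391.4581 ≈ -0.549.
|E| ≈ 0.549 < 1, so demand is inelastic.

inelastic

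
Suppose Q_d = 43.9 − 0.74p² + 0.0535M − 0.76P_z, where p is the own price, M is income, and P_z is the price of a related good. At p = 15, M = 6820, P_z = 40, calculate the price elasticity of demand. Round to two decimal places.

Evaluating quantity at (p, M, P_z) gives Q_d = 43.9 − 0.74(15)² + 0.0535(6820) − 0.76(40) = 43.9 − 166.5 + 364.87 − 30.4 = 211.87.
∂Q_d/∂p = −2·0.74·p = -22.2, so E_p = -22.2·(15/211.87) ≈ -1.57.
|E_p| > 1: demand is elastic.

-1.57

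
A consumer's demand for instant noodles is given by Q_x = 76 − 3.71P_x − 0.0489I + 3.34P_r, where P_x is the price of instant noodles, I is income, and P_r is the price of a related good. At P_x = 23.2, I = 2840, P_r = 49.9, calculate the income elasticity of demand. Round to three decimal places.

-7.838

First evaluate Q_x: 76 − 3.71(23.2) − 0.0489(2840) + 3.34(49.9) = 76 − 86.072 − 138.876 + 166.666 = 17.718.
∂Q_x/∂I = −0.0489, so E_I = -0.0489·(2840/17.718) ≈ -7.838.
E_I < 0: inferior good.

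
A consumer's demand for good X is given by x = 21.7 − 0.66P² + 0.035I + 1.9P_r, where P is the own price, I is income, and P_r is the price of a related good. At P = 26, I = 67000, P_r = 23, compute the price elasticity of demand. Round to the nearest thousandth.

First evaluate x: 21.7 − 0.66(26)² + 0.035(67000) + 1.9(23) = 21.7 − 446.16 + 2345 + 43.7 = 1964.24.
∂x/∂P = −2·0.66·P = -34.32, so E_p = -34.32·(26/1964.24) ≈ -0.454.
|E_p| < 1: demand is inelastic.

-0.454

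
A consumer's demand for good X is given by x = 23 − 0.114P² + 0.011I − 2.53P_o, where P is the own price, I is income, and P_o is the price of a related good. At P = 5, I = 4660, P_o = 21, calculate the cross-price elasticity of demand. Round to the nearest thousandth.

x = 23 − 0.114(5)² + 0.011(4660) − 2.53(21) = 23 − 2.85 + 51.26 − 53.13 = 18.28.
∂x/∂P_o = −2.53, so E_xy = -2.53·(21/18.28) ≈ -2.906.
E_xy < 0: the goods are complements.

-2.906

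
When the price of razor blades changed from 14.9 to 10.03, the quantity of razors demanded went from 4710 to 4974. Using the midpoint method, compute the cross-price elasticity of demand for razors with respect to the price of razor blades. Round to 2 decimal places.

%ΔQ_x = (4974 − 4710)/[(4710+4974)/2] = 264/4842 ≈ 0.0545.
%ΔP_y = (10.03 − 14.9)/[(14.9+10.03)/2] ≈ -0.3907.
E_xy = 0.0545/-0.3907 ≈ -0.14.
E_xy < 0, so razors and razor blades are complements.

-0.14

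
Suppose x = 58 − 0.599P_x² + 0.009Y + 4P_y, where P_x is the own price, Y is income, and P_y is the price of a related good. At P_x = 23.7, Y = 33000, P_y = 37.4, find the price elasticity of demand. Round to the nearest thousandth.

Evaluating quantity at (P_x, Y, P_y) gives x = 58 − 0.599(23.7)² + 0.009(33000) + 4(37.4) = 58 − 336.4523 + 297 + 149.6 = 168.1477.
∂x/∂P_x = −2·0.599·P_x = -28.3926, so E_p = -28.3926·(23.7/168.1477) ≈ -4.002.
|E_p| > 1: demand is elastic.

-4.002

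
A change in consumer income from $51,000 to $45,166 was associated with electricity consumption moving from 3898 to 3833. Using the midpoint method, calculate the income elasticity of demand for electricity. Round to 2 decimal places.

%ΔQ = (3833 − 3898)/[(3898+3833)/2] = -65/3865.5 ≈ -0.0168.
%ΔI = (45,166 − 51,000)/[(51,000+45,166)/2] = -5834/48083 ≈ -0.1213.
E_I = %ΔQ/%ΔI ≈ 0.14.
E_I ∈ (0,1): normal good (necessity).

0.14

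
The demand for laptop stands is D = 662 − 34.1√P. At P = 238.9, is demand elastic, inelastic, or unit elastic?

At P = 238.9, D = 134.9371.
dD/dP = −34.1/(2√P) = −34.1/(2·15.4564).
Point elasticity E = (dD/dP)·(P/D) = -1.1031 × 238.9/134.9371 ≈ -1.953.
|E| ≈ 1.953 > 1, so demand is elastic.

elastic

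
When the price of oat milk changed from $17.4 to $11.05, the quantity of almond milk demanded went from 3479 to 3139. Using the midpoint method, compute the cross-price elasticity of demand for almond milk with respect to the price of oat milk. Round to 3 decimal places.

0.230

%ΔQ_x = (3139 − 3479)/[(3479+3139)/2] = -340/3309 ≈ -0.1028.
%ΔP_y = (11.05 − 17.4)/[(17.4+11.05)/2] ≈ -0.4464.
E_xy = -0.1028/-0.4464 ≈ 0.230.
E_xy > 0, so almond milk and oat milk are substitutes.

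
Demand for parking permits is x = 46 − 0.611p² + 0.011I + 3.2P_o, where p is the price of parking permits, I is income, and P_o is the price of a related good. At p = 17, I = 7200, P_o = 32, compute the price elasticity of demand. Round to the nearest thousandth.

Evaluating quantity at (p, I, P_o) gives x = 46 − 0.611(17)² + 0.011(7200) + 3.2(32) = 46 − 176.579 + 79.2 + 102.4 = 51.021.
∂x/∂p = −2·0.611·p = -20.774, so E_p = -20.774·(17/51.021) ≈ -6.922.
|E_p| > 1: demand is elastic.

-6.922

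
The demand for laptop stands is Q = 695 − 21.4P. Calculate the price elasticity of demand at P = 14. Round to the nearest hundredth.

-0.76

At P = 14, Q = 395.4.
dQ/dP = −21.4.
Point elasticity E = (dQ/dP)·(P/Q) = -21.4 × 14/395.4 ≈ -0.76.
|E| < 1, so demand is inelastic at this price.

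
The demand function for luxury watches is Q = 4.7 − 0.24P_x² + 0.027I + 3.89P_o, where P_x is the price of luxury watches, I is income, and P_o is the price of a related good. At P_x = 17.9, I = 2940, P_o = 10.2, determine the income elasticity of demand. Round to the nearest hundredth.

Evaluating quantity at (P_x, I, P_o) gives Q = 4.7 − 0.24(17.9)² + 0.027(2940) + 3.89(10.2) = 4.7 − 76.8984 + 79.38 + 39.678 = 46.8596.
∂Q/∂I = +0.027, so E_I = 0.027·(2940/46.8596) ≈ 1.69.
E_I > 1: normal good (luxury).

1.69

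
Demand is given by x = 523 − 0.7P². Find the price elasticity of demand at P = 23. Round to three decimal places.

At P = 23, x = 152.7.
dx/dP = −2·0.7·P = −32.2.
Point elasticity E = (dx/dP)·(P/x) = -32.2 × 23/152.7 ≈ -4.850.
|E| > 1, so demand is elastic at this price.

-4.850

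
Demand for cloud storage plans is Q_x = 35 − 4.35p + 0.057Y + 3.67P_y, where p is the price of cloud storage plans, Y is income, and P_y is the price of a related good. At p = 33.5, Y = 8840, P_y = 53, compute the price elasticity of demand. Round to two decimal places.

Evaluating quantity at (p, Y, P_y) gives Q_x = 35 − 4.35(33.5) + 0.057(8840) + 3.67(53) = 35 − 145.725 + 503.88 + 194.51 = 587.665.
∂Q_x/∂p = −4.35, so E_p = (−4.35)·(33.5/587.665) ≈ -0.25.
|E_p| < 1: demand is inelastic.

-0.25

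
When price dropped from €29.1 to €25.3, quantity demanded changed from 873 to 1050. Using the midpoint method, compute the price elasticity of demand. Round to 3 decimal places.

-1.318

%Δq = (1050 − 873)/[(873 + 1050)/2] = 177/961.5 ≈ 0.1841.
%ΔP = (25.3 − 29.1)/[(29.1 + 25.3)/2] = -3.8/27.2 ≈ -0.1397.
Arc elasticity E = %Δq/%ΔP ≈ 0.1841/-0.1397 ≈ -1.318.
|E| > 1: demand is elastic over this range.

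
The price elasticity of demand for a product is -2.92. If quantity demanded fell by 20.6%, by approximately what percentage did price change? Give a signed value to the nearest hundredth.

7.05

%ΔQ ≈ E × %ΔP ⇒ %ΔP = %ΔQ / E = (-20.6%)/(-2.92) ≈ 7.05%.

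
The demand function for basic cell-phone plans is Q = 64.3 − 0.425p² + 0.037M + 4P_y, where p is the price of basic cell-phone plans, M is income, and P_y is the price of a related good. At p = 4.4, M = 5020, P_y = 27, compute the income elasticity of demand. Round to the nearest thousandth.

0.531

Substituting, Q = 64.3 − 0.425(4.4)² + 0.037(5020) + 4(27) = 64.3 − 8.228 + 185.74 + 108 = 349.812.
∂Q/∂M = +0.037, so E_I = 0.037·(5020/349.812) ≈ 0.531.
E_I ∈ (0,1): normal good (necessity).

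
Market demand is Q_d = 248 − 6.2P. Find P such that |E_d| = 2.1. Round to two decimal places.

Set −bP/(a − bP) = −2.1 ⇒ bP = 2.1(a − bP) ⇒ bP(1+2.1) = 2.1·a.
P = 2.1·248/(6.2·3.1) ≈ 27.10.

27.10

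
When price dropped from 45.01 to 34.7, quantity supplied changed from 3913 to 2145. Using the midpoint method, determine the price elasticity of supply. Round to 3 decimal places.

%Δq = (2145 − 3913)/[(3913 + 2145)/2] = -1768/3029 ≈ -0.5837.
%ΔP = (34.7 − 45.01)/[(45.01 + 34.7)/2] = -10.31/39.855 ≈ -0.2587.
Arc elasticity E = %Δq/%ΔP ≈ -0.5837/-0.2587 ≈ 2.256.
|E| > 1: supply is elastic over this range.

2.256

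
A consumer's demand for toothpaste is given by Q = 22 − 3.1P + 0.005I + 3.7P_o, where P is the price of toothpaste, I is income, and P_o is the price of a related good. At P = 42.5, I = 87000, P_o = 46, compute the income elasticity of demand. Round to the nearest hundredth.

At the given point, Q = 22 − 3.1(42.5) + 0.005(87000) + 3.7(46) = 22 − 131.75 + 435 + 170.2 = 495.45.
∂Q/∂I = +0.005, so E_I = 0.005·(87000/495.45) ≈ 0.88.
E_I ∈ (0,1): normal good (necessity).

0.88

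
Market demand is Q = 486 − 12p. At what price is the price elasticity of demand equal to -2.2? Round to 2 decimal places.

27.84

Set −bp/(a − bp) = −2.2 ⇒ bp = 2.2(a − bp) ⇒ bp(1+2.2) = 2.2·a.
p = 2.2·486/(12·3.2) ≈ 27.84.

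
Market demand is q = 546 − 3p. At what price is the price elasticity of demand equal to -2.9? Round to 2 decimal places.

Set −bp/(a − bp) = −2.9 ⇒ bp = 2.9(a − bp) ⇒ bp(1+2.9) = 2.9·a.
p = 2.9·546/(3·3.9) ≈ 135.33.

135.33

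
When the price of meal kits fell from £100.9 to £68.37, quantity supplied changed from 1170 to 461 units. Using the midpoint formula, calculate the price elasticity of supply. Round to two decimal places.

2.26

%Δq = (461 − 1170)/[(1170 + 461)/2] = -709/815.5 ≈ -0.8694.
%ΔP = (68.37 − 100.9)/[(100.9 + 68.37)/2] = -32.53/84.635 ≈ -0.3844.
Arc elasticity E = %Δq/%ΔP ≈ -0.8694/-0.3844 ≈ 2.26.
|E| > 1: supply is elastic over this range.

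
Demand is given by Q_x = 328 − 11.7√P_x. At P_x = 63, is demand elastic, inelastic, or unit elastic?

At P_x = 63, Q_x = 235.1341.
dQ_x/dP_x = −11.7/(2√P_x) = −11.7/(2·7.9373).
Point elasticity E = (dQ_x/dP_x)·(P_x/Q_x) = -0.737 × 63/235.1341 ≈ -0.197.
|E| ≈ 0.197 < 1, so demand is inelastic.

inelastic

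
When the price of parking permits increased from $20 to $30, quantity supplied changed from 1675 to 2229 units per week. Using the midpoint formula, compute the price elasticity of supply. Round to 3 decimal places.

%ΔQ = (2229 − 1675)/[(1675 + 2229)/2] = 554/1952 ≈ 0.2838.
%ΔP = (30 − 20)/[(20 + 30)/2] = 10/25 ≈ 0.4000.
Arc elasticity E = %ΔQ/%ΔP ≈ 0.2838/0.4000 ≈ 0.710.
|E| < 1: supply is inelastic over this range.

0.710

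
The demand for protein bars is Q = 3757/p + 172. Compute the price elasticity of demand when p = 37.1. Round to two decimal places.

-0.37

At p = 37.1, Q = 273.2668.
dQ/dp = −3757/p² = −2.7296.
Point elasticity E = (dQ/dp)·(p/Q) = -2.7296 × 37.1/273.2668 ≈ -0.37.
|E| < 1, so demand is inelastic at this price.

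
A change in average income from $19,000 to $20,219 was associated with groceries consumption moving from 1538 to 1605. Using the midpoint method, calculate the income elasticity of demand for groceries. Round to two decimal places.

%ΔQ = (1605 − 1538)/[(1538+1605)/2] = 67/1571.5 ≈ 0.0426.
%ΔY = (20,219 − 19,000)/[(19,000+20,219)/2] = 1219/19609.5 ≈ 0.0622.
E_I = %ΔQ/%ΔY ≈ 0.69.
E_I ∈ (0,1): normal good (necessity).

0.69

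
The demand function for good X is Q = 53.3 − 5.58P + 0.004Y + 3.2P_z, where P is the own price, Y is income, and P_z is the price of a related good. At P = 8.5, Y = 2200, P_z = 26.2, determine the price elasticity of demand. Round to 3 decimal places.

-0.481

Substituting, Q = 53.3 − 5.58(8.5) + 0.004(2200) + 3.2(26.2) = 53.3 − 47.43 + 8.8 + 83.84 = 98.51.
∂Q/∂P = −5.58, so E_p = (−5.58)·(8.5/98.51) ≈ -0.481.
|E_p| < 1: demand is inelastic.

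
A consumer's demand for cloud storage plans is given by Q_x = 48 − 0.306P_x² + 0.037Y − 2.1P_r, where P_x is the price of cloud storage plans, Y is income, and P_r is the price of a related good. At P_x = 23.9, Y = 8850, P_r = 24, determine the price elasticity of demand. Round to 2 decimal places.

First evaluate Q_x: 48 − 0.306(23.9)² + 0.037(8850) − 2.1(24) = 48 − 174.7903 + 327.45 − 50.4 = 150.2597.
∂Q_x/∂P_x = −2·0.306·P_x = -14.6268, so E_p = -14.6268·(23.9/150.2597) ≈ -2.33.
|E_p| > 1: demand is elastic.

-2.33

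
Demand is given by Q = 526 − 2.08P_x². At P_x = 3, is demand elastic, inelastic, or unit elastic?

At P_x = 3, Q = 507.28.
dQ/dP_x = −2·2.08·P_x = −12.48.
Point elasticity E = (dQ/dP_x)·(P_x/Q) = -12.48 × 3/507.28 ≈ -0.074.
|E| ≈ 0.074 < 1, so demand is inelastic.

inelastic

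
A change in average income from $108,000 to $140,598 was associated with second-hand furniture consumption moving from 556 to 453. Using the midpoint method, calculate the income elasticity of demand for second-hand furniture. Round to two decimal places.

%ΔQ = (453 − 556)/[(556+453)/2] = -103/504.5 ≈ -0.2042.
%ΔI = (140,598 − 108,000)/[(108,000+140,598)/2] = 32598/124299 ≈ 0.2623.
E_I = %ΔQ/%ΔI ≈ -0.78.
E_I < 0: inferior good.

-0.78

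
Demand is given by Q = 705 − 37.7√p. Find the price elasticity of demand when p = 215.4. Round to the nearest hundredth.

-1.82

At p = 215.4, Q = 151.6955.
dQ/dp = −37.7/(2√p) = −37.7/(2·14.6765).
Point elasticity E = (dQ/dp)·(p/Q) = -1.2844 × 215.4/151.6955 ≈ -1.82.
|E| > 1, so demand is elastic at this price.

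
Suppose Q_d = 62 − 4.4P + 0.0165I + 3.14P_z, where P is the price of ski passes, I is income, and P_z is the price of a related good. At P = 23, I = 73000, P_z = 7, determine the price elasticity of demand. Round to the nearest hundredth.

-0.09

Evaluating quantity at (P, I, P_z) gives Q_d = 62 − 4.4(23) + 0.0165(73000) + 3.14(7) = 62 − 101.2 + 1204.5 + 21.98 = 1187.28.
∂Q_d/∂P = −4.4, so E_p = (−4.4)·(23/1187.28) ≈ -0.09.
|E_p| < 1: demand is inelastic.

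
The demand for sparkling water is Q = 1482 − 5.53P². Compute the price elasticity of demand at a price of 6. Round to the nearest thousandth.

At P = 6, Q = 1282.92.
dQ/dP = −2·5.53·P = −66.36.
Point elasticity E = (dQ/dP)·(P/Q) = -66.36 × 6/1282.92 ≈ -0.310.
|E| < 1, so demand is inelastic at this price.

-0.310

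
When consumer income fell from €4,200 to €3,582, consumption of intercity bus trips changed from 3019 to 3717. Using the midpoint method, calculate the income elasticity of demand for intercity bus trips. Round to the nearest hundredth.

%ΔQ = (3717 − 3019)/[(3019+3717)/2] = 698/3368 ≈ 0.2072.
%ΔY = (3,582 − 4,200)/[(4,200+3,582)/2] = -618/3891 ≈ -0.1588.
E_I = %ΔQ/%ΔY ≈ -1.30.
E_I < 0: inferior good.

-1.30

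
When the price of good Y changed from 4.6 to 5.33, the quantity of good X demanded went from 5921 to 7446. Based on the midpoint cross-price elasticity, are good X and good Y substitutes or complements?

substitutes

%ΔQ_x = (7446 − 5921)/[(5921+7446)/2] = 1525/6683.5 ≈ 0.2282.
%ΔP_y = (5.33 − 4.6)/[(4.6+5.33)/2] ≈ 0.1470.
E_xy = 0.2282/0.1470 ≈ 1.552.
E_xy > 0, so the goods are substitutes.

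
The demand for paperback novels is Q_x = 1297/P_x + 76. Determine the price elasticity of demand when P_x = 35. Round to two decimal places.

At P_x = 35, Q_x = 113.0571.
dQ_x/dP_x = −1297/P_x² = −1.0588.
Point elasticity E = (dQ_x/dP_x)·(P_x/Q_x) = -1.0588 × 35/113.0571 ≈ -0.33.
|E| < 1, so demand is inelastic at this price.

-0.33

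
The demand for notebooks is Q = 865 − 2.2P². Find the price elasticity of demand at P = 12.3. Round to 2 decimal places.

At P = 12.3, Q = 532.162.
dQ/dP = −2·2.2·P = −54.12.
Point elasticity E = (dQ/dP)·(P/Q) = -54.12 × 12.3/532.162 ≈ -1.25.
|E| > 1, so demand is elastic at this price.

-1.25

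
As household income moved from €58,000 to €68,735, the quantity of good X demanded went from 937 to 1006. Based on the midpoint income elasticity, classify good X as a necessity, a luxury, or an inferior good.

necessity

%ΔQ = (1006 − 937)/[(937+1006)/2] = 69/971.5 ≈ 0.0710.
%ΔI = (68,735 − 58,000)/[(58,000+68,735)/2] = 10735/63367.5 ≈ 0.1694.
E_I = %ΔQ/%ΔI ≈ 0.419.
E_I ∈ (0,1): normal good (necessity).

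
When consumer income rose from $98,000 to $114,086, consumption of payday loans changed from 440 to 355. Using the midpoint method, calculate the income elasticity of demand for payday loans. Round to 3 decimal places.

%ΔQ = (355 − 440)/[(440+355)/2] = -85/397.5 ≈ -0.2138.
%ΔI = (114,086 − 98,000)/[(98,000+114,086)/2] = 16086/106043 ≈ 0.1517.
E_I = %ΔQ/%ΔI ≈ -1.410.
E_I < 0: inferior good.

-1.410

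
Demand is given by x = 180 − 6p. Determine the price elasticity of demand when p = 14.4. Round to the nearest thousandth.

At p = 14.4, x = 93.6.
dx/dp = −6.
Point elasticity E = (dx/dp)·(p/x) = -6 × 14.4/93.6 ≈ -0.923.
|E| < 1, so demand is inelastic at this price.

-0.923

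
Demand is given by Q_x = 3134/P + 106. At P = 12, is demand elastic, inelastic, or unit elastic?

inelastic

At P = 12, Q_x = 367.1667.
dQ_x/dP = −3134/P² = −21.7639.
Point elasticity E = (dQ_x/dP)·(P/Q_x) = -21.7639 × 12/367.1667 ≈ -0.711.
|E| ≈ 0.711 < 1, so demand is inelastic.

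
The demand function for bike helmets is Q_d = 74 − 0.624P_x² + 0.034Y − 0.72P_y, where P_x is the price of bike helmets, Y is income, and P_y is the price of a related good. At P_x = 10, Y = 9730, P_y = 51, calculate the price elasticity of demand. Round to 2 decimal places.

Q_d = 74 − 0.624(10)² + 0.034(9730) − 0.72(51) = 74 − 62.4 + 330.82 − 36.72 = 305.7.
∂Q_d/∂P_x = −2·0.624·P_x = -12.48, so E_p = -12.48·(10/305.7) ≈ -0.41.
|E_p| < 1: demand is inelastic.

-0.41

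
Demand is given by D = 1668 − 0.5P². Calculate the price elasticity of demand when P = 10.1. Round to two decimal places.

At P = 10.1, D = 1616.995.
dD/dP = −2·0.5·P = −10.1.
Point elasticity E = (dD/dP)·(P/D) = -10.1 × 10.1/1616.995 ≈ -0.06.
|E| < 1, so demand is inelastic at this price.

-0.06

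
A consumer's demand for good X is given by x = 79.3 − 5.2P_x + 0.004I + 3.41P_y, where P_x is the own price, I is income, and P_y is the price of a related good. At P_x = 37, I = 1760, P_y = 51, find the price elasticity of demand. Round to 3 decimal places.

First evaluate x: 79.3 − 5.2(37) + 0.004(1760) + 3.41(51) = 79.3 − 192.4 + 7.04 + 173.91 = 67.85.
∂x/∂P_x = −5.2, so E_p = (−5.2)·(37/67.85) ≈ -2.836.
|E_p| > 1: demand is elastic.

-2.836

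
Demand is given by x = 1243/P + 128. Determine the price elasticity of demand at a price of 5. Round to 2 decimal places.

At P = 5, x = 376.6.
dx/dP = −1243/P² = −49.72.
Point elasticity E = (dx/dP)·(P/x) = -49.72 × 5/376.6 ≈ -0.66.
|E| < 1, so demand is inelastic at this price.

-0.66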